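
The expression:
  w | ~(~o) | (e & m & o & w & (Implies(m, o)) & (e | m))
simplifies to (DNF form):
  o | w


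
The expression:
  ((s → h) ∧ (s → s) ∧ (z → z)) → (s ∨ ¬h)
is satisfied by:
  {s: True, h: False}
  {h: False, s: False}
  {h: True, s: True}


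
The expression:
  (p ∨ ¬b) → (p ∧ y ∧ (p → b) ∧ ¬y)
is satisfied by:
  {b: True, p: False}


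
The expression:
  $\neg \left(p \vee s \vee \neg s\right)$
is never true.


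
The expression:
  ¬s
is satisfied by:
  {s: False}


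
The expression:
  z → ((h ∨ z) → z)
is always true.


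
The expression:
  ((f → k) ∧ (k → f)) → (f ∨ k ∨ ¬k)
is always true.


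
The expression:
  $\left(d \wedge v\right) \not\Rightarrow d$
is never true.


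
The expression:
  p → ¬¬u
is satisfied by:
  {u: True, p: False}
  {p: False, u: False}
  {p: True, u: True}


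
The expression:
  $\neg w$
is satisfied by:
  {w: False}


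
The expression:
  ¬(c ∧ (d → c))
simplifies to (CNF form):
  ¬c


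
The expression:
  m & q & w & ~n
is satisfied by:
  {m: True, w: True, q: True, n: False}


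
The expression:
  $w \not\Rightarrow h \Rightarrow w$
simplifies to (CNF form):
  $\text{True}$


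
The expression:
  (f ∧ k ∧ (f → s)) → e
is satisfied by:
  {e: True, s: False, k: False, f: False}
  {e: False, s: False, k: False, f: False}
  {f: True, e: True, s: False, k: False}
  {f: True, e: False, s: False, k: False}
  {e: True, k: True, f: False, s: False}
  {k: True, f: False, s: False, e: False}
  {f: True, k: True, e: True, s: False}
  {f: True, k: True, e: False, s: False}
  {e: True, s: True, f: False, k: False}
  {s: True, f: False, k: False, e: False}
  {e: True, f: True, s: True, k: False}
  {f: True, s: True, e: False, k: False}
  {e: True, k: True, s: True, f: False}
  {k: True, s: True, f: False, e: False}
  {f: True, k: True, s: True, e: True}


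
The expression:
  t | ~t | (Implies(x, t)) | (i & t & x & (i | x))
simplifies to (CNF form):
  True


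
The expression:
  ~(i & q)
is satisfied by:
  {q: False, i: False}
  {i: True, q: False}
  {q: True, i: False}


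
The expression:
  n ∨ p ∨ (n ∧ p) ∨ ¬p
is always true.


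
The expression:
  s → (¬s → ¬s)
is always true.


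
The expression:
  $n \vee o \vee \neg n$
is always true.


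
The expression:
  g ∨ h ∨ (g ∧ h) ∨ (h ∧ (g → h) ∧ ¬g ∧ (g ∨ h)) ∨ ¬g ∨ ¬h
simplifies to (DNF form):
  True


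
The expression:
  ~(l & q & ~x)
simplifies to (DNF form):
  x | ~l | ~q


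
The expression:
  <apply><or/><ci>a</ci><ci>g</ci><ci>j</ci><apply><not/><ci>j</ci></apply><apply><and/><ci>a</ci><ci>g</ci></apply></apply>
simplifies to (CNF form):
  <true/>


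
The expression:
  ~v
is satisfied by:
  {v: False}


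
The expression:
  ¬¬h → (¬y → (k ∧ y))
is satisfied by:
  {y: True, h: False}
  {h: False, y: False}
  {h: True, y: True}


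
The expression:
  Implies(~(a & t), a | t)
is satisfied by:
  {a: True, t: True}
  {a: True, t: False}
  {t: True, a: False}


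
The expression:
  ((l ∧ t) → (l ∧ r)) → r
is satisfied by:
  {r: True, t: True, l: True}
  {r: True, t: True, l: False}
  {r: True, l: True, t: False}
  {r: True, l: False, t: False}
  {t: True, l: True, r: False}


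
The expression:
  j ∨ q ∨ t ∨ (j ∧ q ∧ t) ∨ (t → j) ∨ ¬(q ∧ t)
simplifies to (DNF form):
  True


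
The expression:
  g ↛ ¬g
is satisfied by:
  {g: True}


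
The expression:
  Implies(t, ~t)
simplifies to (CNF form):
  ~t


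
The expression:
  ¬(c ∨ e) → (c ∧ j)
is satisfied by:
  {c: True, e: True}
  {c: True, e: False}
  {e: True, c: False}


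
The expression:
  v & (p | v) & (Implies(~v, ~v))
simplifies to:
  v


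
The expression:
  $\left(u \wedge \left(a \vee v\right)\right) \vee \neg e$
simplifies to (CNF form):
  $\left(u \vee \neg e\right) \wedge \left(a \vee u \vee \neg e\right) \wedge \left(a \vee v \vee \neg e\right) \wedge \left(u \vee v \vee \neg e\right)$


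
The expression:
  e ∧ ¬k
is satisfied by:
  {e: True, k: False}


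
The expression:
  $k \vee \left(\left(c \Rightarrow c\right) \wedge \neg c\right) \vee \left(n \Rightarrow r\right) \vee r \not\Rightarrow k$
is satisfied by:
  {r: True, k: True, c: False, n: False}
  {r: True, c: False, k: False, n: False}
  {k: True, r: False, c: False, n: False}
  {r: False, c: False, k: False, n: False}
  {n: True, r: True, k: True, c: False}
  {n: True, r: True, c: False, k: False}
  {n: True, k: True, r: False, c: False}
  {n: True, r: False, c: False, k: False}
  {r: True, c: True, k: True, n: False}
  {r: True, c: True, n: False, k: False}
  {c: True, k: True, n: False, r: False}
  {c: True, n: False, k: False, r: False}
  {r: True, c: True, n: True, k: True}
  {r: True, c: True, n: True, k: False}
  {c: True, n: True, k: True, r: False}


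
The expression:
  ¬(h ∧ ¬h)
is always true.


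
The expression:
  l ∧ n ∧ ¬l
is never true.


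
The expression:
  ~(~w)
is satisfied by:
  {w: True}


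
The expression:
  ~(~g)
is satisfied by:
  {g: True}


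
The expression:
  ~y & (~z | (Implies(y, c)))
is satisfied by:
  {y: False}


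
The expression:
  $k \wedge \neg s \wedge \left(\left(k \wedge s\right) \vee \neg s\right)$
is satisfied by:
  {k: True, s: False}


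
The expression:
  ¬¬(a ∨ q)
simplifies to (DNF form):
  a ∨ q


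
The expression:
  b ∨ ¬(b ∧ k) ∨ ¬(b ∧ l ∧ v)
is always true.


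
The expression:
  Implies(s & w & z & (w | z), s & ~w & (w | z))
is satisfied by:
  {s: False, z: False, w: False}
  {w: True, s: False, z: False}
  {z: True, s: False, w: False}
  {w: True, z: True, s: False}
  {s: True, w: False, z: False}
  {w: True, s: True, z: False}
  {z: True, s: True, w: False}


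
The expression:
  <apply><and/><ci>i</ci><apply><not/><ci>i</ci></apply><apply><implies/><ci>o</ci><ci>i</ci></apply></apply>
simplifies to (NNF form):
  <false/>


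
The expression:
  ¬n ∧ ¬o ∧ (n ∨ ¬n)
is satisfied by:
  {n: False, o: False}


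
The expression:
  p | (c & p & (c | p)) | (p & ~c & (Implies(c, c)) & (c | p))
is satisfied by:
  {p: True}


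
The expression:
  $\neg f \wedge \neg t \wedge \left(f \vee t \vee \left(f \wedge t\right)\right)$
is never true.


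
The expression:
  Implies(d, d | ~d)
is always true.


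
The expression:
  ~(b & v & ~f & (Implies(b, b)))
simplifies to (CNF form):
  f | ~b | ~v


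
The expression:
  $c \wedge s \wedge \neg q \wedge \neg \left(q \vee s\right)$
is never true.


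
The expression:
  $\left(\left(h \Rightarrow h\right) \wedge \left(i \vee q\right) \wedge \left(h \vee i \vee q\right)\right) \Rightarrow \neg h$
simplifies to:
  $\left(\neg i \wedge \neg q\right) \vee \neg h$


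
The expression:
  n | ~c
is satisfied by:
  {n: True, c: False}
  {c: False, n: False}
  {c: True, n: True}


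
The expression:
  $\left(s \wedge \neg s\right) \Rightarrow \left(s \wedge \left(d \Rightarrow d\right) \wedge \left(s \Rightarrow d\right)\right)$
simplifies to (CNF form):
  $\text{True}$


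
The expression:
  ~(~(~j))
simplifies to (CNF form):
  ~j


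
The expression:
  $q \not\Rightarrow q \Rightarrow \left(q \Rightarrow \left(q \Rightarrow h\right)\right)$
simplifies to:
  $\text{True}$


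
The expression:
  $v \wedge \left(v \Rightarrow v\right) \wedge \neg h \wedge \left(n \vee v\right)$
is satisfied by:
  {v: True, h: False}


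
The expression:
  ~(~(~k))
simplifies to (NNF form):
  ~k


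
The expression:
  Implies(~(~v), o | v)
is always true.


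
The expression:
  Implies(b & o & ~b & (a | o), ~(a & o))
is always true.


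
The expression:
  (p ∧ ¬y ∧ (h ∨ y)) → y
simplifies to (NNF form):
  y ∨ ¬h ∨ ¬p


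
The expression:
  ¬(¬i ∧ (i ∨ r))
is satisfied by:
  {i: True, r: False}
  {r: False, i: False}
  {r: True, i: True}


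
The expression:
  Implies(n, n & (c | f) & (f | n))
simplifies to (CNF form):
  c | f | ~n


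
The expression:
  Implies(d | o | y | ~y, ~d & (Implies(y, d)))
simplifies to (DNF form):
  ~d & ~y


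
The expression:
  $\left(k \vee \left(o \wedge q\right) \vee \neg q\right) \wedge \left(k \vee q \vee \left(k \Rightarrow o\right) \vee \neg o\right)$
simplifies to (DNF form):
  $k \vee o \vee \neg q$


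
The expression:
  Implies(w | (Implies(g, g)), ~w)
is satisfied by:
  {w: False}


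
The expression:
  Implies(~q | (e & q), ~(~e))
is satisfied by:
  {q: True, e: True}
  {q: True, e: False}
  {e: True, q: False}


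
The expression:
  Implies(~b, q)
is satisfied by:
  {b: True, q: True}
  {b: True, q: False}
  {q: True, b: False}


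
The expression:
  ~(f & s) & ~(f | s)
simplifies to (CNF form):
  ~f & ~s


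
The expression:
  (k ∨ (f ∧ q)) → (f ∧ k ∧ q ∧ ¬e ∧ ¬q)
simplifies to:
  ¬k ∧ (¬f ∨ ¬q)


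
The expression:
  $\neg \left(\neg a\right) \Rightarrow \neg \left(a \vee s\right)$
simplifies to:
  $\neg a$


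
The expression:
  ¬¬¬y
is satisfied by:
  {y: False}


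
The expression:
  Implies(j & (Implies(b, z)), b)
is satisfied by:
  {b: True, j: False}
  {j: False, b: False}
  {j: True, b: True}


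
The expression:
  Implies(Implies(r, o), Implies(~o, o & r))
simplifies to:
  o | r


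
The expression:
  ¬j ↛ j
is always true.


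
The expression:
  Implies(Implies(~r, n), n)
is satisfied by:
  {n: True, r: False}
  {r: False, n: False}
  {r: True, n: True}


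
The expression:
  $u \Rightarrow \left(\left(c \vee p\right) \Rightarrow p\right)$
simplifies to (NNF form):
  $p \vee \neg c \vee \neg u$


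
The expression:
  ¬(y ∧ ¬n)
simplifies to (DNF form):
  n ∨ ¬y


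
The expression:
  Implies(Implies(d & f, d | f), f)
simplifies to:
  f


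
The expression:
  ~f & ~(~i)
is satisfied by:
  {i: True, f: False}


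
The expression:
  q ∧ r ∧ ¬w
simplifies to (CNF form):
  q ∧ r ∧ ¬w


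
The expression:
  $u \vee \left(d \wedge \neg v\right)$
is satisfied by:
  {d: True, u: True, v: False}
  {u: True, v: False, d: False}
  {d: True, u: True, v: True}
  {u: True, v: True, d: False}
  {d: True, v: False, u: False}


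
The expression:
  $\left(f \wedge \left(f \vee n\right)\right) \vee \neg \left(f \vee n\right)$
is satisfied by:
  {f: True, n: False}
  {n: False, f: False}
  {n: True, f: True}


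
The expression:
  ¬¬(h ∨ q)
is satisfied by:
  {q: True, h: True}
  {q: True, h: False}
  {h: True, q: False}


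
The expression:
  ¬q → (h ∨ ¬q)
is always true.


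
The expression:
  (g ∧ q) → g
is always true.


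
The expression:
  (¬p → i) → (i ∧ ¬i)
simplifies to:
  ¬i ∧ ¬p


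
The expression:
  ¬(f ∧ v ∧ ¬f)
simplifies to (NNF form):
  True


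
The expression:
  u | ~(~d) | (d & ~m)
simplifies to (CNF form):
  d | u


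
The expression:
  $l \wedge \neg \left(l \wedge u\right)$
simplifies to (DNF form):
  $l \wedge \neg u$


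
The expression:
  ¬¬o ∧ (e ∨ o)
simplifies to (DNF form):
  o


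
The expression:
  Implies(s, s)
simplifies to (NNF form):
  True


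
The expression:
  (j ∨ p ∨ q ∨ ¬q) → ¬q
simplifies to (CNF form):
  ¬q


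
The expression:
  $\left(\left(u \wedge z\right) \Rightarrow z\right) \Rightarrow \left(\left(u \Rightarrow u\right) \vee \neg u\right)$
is always true.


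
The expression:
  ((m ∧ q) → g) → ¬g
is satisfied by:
  {g: False}


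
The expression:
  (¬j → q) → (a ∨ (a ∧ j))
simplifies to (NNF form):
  a ∨ (¬j ∧ ¬q)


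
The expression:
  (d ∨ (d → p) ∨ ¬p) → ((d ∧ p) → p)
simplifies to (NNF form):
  True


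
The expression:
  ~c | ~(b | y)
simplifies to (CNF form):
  (~b | ~c) & (~c | ~y)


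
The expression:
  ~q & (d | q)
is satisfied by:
  {d: True, q: False}


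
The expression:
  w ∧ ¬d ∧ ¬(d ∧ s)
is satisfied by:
  {w: True, d: False}


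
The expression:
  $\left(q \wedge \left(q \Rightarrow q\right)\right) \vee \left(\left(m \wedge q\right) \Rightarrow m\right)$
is always true.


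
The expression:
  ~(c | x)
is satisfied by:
  {x: False, c: False}


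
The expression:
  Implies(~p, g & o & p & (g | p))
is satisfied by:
  {p: True}


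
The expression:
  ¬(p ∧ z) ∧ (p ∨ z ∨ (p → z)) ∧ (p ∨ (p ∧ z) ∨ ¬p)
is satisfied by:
  {p: False, z: False}
  {z: True, p: False}
  {p: True, z: False}


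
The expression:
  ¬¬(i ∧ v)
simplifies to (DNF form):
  i ∧ v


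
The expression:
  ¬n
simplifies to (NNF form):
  ¬n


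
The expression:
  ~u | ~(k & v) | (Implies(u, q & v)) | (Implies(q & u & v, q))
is always true.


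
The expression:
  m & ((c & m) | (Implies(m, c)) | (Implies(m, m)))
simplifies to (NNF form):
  m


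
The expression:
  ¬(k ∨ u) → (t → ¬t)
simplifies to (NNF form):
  k ∨ u ∨ ¬t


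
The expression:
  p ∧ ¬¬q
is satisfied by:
  {p: True, q: True}


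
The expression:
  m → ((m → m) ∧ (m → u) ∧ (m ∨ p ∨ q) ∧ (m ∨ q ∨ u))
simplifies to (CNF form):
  u ∨ ¬m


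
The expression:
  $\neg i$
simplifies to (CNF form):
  $\neg i$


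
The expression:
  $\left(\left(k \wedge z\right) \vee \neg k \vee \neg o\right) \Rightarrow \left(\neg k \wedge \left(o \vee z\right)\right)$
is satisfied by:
  {o: True, k: False, z: False}
  {z: True, k: False, o: True}
  {z: True, k: False, o: False}
  {o: True, k: True, z: False}


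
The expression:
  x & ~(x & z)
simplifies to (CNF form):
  x & ~z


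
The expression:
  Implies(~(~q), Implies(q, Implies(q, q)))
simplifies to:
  True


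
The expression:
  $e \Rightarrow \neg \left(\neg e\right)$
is always true.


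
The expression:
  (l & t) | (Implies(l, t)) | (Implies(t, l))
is always true.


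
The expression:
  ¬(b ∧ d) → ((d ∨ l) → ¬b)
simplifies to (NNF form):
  d ∨ ¬b ∨ ¬l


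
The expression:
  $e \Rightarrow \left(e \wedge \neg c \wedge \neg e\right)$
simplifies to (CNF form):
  $\neg e$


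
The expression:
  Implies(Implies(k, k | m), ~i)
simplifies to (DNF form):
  ~i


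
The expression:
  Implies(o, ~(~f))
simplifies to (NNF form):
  f | ~o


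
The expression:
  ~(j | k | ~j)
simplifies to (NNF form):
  False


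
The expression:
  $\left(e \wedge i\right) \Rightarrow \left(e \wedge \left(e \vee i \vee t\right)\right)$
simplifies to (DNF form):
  $\text{True}$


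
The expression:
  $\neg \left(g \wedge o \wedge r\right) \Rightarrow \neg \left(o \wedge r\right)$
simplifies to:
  $g \vee \neg o \vee \neg r$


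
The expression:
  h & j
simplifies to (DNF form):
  h & j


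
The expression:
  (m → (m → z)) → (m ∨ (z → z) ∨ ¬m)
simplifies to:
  True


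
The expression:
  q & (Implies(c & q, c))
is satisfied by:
  {q: True}


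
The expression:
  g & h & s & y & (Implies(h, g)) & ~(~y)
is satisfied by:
  {h: True, g: True, s: True, y: True}


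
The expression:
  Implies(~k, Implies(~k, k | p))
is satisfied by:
  {k: True, p: True}
  {k: True, p: False}
  {p: True, k: False}


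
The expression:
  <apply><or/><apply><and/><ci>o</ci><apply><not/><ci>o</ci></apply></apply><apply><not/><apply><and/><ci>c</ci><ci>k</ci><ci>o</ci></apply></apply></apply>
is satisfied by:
  {k: False, o: False, c: False}
  {c: True, k: False, o: False}
  {o: True, k: False, c: False}
  {c: True, o: True, k: False}
  {k: True, c: False, o: False}
  {c: True, k: True, o: False}
  {o: True, k: True, c: False}


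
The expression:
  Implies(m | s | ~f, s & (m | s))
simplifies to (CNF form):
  (f | s) & (s | ~m)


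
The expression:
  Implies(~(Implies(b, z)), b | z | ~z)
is always true.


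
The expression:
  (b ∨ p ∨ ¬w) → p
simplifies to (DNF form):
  p ∨ (w ∧ ¬b)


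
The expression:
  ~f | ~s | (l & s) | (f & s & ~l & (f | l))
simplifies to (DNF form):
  True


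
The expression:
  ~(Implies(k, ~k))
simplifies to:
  k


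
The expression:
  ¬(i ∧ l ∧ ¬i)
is always true.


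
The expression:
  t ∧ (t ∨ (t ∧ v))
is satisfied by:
  {t: True}


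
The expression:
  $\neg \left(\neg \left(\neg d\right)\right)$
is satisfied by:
  {d: False}


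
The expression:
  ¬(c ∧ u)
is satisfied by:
  {u: False, c: False}
  {c: True, u: False}
  {u: True, c: False}


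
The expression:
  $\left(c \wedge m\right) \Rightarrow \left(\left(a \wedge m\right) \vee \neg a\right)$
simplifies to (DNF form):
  $\text{True}$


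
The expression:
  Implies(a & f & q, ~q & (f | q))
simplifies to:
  ~a | ~f | ~q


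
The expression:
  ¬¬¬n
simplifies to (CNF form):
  ¬n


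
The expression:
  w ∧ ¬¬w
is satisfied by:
  {w: True}


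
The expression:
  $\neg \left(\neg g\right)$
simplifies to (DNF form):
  $g$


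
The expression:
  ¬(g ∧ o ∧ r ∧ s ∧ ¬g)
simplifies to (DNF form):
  True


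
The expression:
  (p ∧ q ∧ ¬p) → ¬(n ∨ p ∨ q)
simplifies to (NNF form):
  True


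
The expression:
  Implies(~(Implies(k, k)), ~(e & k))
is always true.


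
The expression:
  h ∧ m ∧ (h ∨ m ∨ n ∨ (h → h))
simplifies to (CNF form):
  h ∧ m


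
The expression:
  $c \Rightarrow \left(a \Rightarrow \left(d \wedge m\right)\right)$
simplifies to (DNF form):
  $\left(d \wedge m\right) \vee \neg a \vee \neg c$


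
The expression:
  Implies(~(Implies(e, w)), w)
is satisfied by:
  {w: True, e: False}
  {e: False, w: False}
  {e: True, w: True}


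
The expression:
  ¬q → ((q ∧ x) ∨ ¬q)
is always true.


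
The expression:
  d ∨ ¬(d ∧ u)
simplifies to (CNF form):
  True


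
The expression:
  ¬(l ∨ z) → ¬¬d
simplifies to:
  d ∨ l ∨ z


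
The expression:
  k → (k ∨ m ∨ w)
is always true.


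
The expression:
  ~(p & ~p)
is always true.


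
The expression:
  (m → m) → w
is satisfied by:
  {w: True}


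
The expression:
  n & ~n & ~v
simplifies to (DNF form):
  False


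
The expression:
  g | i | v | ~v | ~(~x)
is always true.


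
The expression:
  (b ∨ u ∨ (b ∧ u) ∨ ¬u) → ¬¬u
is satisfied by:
  {u: True}


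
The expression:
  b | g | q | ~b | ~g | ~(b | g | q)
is always true.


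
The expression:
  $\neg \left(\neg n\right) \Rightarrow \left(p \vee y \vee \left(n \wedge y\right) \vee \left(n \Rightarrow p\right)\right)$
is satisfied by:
  {y: True, p: True, n: False}
  {y: True, p: False, n: False}
  {p: True, y: False, n: False}
  {y: False, p: False, n: False}
  {y: True, n: True, p: True}
  {y: True, n: True, p: False}
  {n: True, p: True, y: False}


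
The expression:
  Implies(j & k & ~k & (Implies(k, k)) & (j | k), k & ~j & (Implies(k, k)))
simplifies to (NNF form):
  True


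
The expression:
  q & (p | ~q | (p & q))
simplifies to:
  p & q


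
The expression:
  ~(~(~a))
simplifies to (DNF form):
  ~a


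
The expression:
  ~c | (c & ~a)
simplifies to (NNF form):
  ~a | ~c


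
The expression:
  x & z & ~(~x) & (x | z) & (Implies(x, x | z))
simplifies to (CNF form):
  x & z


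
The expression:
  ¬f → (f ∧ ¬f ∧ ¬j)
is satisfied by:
  {f: True}


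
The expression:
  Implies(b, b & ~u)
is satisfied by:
  {u: False, b: False}
  {b: True, u: False}
  {u: True, b: False}


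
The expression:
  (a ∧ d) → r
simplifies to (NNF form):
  r ∨ ¬a ∨ ¬d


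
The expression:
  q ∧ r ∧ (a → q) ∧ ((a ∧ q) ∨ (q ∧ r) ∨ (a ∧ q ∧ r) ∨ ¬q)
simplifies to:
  q ∧ r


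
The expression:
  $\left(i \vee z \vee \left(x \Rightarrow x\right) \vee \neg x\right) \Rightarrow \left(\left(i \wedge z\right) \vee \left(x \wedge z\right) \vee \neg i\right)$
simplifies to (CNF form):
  $z \vee \neg i$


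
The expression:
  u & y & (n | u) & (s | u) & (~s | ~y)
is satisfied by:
  {u: True, y: True, s: False}


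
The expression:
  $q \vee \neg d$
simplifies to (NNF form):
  $q \vee \neg d$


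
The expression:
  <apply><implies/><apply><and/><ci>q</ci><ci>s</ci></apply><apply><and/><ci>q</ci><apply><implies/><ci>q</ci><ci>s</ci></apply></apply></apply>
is always true.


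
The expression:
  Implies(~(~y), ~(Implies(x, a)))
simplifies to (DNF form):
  ~y | (x & ~a)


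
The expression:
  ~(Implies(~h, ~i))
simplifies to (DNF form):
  i & ~h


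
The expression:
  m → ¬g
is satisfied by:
  {g: False, m: False}
  {m: True, g: False}
  {g: True, m: False}


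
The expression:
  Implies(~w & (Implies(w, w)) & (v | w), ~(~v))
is always true.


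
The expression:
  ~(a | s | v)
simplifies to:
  ~a & ~s & ~v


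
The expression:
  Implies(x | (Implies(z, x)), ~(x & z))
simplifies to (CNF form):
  ~x | ~z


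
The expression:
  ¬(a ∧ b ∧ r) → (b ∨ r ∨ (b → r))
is always true.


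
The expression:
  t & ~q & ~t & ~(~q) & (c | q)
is never true.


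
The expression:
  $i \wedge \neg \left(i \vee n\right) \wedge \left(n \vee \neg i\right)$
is never true.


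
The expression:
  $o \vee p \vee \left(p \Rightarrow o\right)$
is always true.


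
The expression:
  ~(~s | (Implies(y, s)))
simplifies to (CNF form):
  False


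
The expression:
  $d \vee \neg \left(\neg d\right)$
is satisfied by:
  {d: True}


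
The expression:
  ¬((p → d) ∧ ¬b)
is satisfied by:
  {b: True, p: True, d: False}
  {b: True, p: False, d: False}
  {b: True, d: True, p: True}
  {b: True, d: True, p: False}
  {p: True, d: False, b: False}


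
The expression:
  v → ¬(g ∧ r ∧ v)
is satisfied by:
  {g: False, v: False, r: False}
  {r: True, g: False, v: False}
  {v: True, g: False, r: False}
  {r: True, v: True, g: False}
  {g: True, r: False, v: False}
  {r: True, g: True, v: False}
  {v: True, g: True, r: False}


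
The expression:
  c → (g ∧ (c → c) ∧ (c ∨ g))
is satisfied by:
  {g: True, c: False}
  {c: False, g: False}
  {c: True, g: True}


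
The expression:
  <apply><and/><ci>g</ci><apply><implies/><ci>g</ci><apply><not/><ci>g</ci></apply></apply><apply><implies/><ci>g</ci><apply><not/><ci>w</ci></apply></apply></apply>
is never true.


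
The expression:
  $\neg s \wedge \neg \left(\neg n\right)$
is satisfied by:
  {n: True, s: False}


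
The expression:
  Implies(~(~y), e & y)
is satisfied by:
  {e: True, y: False}
  {y: False, e: False}
  {y: True, e: True}


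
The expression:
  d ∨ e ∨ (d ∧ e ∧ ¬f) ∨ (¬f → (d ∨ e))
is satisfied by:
  {d: True, e: True, f: True}
  {d: True, e: True, f: False}
  {d: True, f: True, e: False}
  {d: True, f: False, e: False}
  {e: True, f: True, d: False}
  {e: True, f: False, d: False}
  {f: True, e: False, d: False}


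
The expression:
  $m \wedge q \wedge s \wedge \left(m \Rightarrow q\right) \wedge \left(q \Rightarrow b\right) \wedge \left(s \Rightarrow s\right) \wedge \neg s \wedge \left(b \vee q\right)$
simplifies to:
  $\text{False}$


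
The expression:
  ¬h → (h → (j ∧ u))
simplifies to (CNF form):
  True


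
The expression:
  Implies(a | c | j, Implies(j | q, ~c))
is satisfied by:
  {q: False, c: False, j: False}
  {j: True, q: False, c: False}
  {q: True, j: False, c: False}
  {j: True, q: True, c: False}
  {c: True, j: False, q: False}


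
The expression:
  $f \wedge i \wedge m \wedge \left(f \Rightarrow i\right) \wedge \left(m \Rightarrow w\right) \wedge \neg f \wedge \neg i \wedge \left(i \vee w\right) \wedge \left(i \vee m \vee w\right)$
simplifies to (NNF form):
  $\text{False}$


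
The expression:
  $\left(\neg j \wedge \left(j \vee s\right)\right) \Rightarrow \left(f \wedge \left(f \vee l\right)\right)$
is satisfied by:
  {j: True, f: True, s: False}
  {j: True, s: False, f: False}
  {f: True, s: False, j: False}
  {f: False, s: False, j: False}
  {j: True, f: True, s: True}
  {j: True, s: True, f: False}
  {f: True, s: True, j: False}


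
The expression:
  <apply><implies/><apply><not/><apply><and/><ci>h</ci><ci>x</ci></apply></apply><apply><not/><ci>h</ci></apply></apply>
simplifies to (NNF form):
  <apply><or/><ci>x</ci><apply><not/><ci>h</ci></apply></apply>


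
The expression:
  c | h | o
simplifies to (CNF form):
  c | h | o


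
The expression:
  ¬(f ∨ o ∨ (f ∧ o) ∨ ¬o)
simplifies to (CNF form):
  False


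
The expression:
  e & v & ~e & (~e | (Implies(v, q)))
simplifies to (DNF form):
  False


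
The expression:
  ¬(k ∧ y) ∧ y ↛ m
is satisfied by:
  {y: True, k: False, m: False}


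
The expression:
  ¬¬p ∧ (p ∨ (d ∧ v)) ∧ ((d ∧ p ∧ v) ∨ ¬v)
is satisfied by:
  {p: True, d: True, v: False}
  {p: True, v: False, d: False}
  {p: True, d: True, v: True}


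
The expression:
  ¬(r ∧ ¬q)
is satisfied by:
  {q: True, r: False}
  {r: False, q: False}
  {r: True, q: True}


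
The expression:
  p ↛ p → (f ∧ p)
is always true.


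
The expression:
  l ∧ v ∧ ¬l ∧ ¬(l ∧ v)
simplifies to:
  False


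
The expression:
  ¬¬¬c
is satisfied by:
  {c: False}


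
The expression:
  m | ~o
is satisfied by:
  {m: True, o: False}
  {o: False, m: False}
  {o: True, m: True}


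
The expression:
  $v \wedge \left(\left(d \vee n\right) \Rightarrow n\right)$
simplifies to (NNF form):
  $v \wedge \left(n \vee \neg d\right)$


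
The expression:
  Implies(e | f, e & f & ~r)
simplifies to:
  (e | ~f) & (f | ~e) & (~f | ~r)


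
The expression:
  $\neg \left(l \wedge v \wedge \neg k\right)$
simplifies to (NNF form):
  $k \vee \neg l \vee \neg v$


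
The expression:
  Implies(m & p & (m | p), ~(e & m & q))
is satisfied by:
  {p: False, m: False, q: False, e: False}
  {e: True, p: False, m: False, q: False}
  {q: True, p: False, m: False, e: False}
  {e: True, q: True, p: False, m: False}
  {m: True, e: False, p: False, q: False}
  {e: True, m: True, p: False, q: False}
  {q: True, m: True, e: False, p: False}
  {e: True, q: True, m: True, p: False}
  {p: True, q: False, m: False, e: False}
  {e: True, p: True, q: False, m: False}
  {q: True, p: True, e: False, m: False}
  {e: True, q: True, p: True, m: False}
  {m: True, p: True, q: False, e: False}
  {e: True, m: True, p: True, q: False}
  {q: True, m: True, p: True, e: False}


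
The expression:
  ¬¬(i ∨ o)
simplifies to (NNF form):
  i ∨ o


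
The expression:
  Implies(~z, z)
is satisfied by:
  {z: True}


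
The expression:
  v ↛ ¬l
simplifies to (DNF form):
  l ∧ v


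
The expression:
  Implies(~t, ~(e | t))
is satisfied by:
  {t: True, e: False}
  {e: False, t: False}
  {e: True, t: True}


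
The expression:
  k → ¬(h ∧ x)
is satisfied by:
  {h: False, k: False, x: False}
  {x: True, h: False, k: False}
  {k: True, h: False, x: False}
  {x: True, k: True, h: False}
  {h: True, x: False, k: False}
  {x: True, h: True, k: False}
  {k: True, h: True, x: False}


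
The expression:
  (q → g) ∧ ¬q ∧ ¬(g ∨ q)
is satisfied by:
  {q: False, g: False}


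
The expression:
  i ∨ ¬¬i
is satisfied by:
  {i: True}


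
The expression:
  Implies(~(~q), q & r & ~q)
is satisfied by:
  {q: False}


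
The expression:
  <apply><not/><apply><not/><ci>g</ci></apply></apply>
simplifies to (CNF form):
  <ci>g</ci>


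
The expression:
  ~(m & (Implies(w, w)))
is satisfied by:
  {m: False}


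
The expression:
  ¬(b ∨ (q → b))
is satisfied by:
  {q: True, b: False}


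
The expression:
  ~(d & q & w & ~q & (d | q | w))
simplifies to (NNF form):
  True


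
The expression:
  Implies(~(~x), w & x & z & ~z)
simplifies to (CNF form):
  ~x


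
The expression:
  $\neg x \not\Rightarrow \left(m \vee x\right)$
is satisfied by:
  {x: False, m: False}


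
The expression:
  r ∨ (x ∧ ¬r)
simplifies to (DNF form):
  r ∨ x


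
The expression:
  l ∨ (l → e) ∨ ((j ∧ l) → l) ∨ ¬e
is always true.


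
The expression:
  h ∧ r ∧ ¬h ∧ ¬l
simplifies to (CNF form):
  False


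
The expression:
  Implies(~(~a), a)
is always true.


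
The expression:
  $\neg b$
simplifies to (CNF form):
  $\neg b$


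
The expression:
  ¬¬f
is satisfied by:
  {f: True}


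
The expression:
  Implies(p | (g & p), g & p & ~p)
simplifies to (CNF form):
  ~p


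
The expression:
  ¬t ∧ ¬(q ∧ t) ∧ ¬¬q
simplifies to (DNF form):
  q ∧ ¬t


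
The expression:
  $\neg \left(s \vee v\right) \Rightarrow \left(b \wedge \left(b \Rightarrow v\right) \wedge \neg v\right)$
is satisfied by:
  {v: True, s: True}
  {v: True, s: False}
  {s: True, v: False}


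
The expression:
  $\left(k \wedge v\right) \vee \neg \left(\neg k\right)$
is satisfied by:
  {k: True}


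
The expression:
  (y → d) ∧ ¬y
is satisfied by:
  {y: False}


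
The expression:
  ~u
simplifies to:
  ~u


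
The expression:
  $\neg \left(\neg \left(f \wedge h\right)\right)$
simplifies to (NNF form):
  $f \wedge h$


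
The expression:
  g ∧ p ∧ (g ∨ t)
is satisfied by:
  {p: True, g: True}


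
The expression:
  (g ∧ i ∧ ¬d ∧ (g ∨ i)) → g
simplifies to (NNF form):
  True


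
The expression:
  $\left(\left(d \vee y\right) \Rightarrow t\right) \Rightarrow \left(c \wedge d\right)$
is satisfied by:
  {d: True, c: True, y: True, t: False}
  {d: True, c: True, y: False, t: False}
  {d: True, y: True, c: False, t: False}
  {d: True, y: False, c: False, t: False}
  {c: True, y: True, d: False, t: False}
  {c: False, y: True, d: False, t: False}
  {d: True, t: True, c: True, y: True}
  {d: True, t: True, c: True, y: False}


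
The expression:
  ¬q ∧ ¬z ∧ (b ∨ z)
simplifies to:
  b ∧ ¬q ∧ ¬z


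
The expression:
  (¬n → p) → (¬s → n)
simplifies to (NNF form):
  n ∨ s ∨ ¬p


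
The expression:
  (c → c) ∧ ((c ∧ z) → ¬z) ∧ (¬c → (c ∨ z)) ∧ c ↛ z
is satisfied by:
  {c: True, z: False}


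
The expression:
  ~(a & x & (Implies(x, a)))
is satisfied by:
  {x: False, a: False}
  {a: True, x: False}
  {x: True, a: False}


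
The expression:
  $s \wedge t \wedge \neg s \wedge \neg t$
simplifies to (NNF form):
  $\text{False}$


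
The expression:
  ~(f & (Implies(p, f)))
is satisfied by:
  {f: False}


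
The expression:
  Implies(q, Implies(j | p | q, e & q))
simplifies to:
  e | ~q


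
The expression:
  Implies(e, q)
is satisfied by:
  {q: True, e: False}
  {e: False, q: False}
  {e: True, q: True}


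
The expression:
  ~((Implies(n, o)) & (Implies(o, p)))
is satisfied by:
  {n: True, o: False, p: False}
  {n: True, p: True, o: False}
  {n: True, o: True, p: False}
  {o: True, p: False, n: False}


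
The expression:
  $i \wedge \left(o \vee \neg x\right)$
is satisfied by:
  {o: True, i: True, x: False}
  {i: True, x: False, o: False}
  {x: True, o: True, i: True}


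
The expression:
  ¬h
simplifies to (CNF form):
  ¬h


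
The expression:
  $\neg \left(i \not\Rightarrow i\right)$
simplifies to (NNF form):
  $\text{True}$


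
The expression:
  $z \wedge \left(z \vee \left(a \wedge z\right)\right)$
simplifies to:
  $z$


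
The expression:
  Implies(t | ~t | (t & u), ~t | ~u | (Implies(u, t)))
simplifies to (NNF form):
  True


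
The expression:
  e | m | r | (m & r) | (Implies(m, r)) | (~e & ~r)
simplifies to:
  True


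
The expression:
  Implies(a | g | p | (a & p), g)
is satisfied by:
  {g: True, a: False, p: False}
  {g: True, p: True, a: False}
  {g: True, a: True, p: False}
  {g: True, p: True, a: True}
  {p: False, a: False, g: False}


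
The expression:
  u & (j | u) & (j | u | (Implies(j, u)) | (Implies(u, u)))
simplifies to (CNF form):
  u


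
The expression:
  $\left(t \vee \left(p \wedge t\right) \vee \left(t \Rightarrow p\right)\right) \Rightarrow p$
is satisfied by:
  {p: True}


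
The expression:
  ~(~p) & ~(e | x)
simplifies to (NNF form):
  p & ~e & ~x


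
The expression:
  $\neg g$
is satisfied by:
  {g: False}


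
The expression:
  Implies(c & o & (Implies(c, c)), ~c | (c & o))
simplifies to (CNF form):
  True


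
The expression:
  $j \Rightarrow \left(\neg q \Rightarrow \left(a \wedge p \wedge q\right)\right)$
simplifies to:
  $q \vee \neg j$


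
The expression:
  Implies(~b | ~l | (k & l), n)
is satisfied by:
  {n: True, l: True, b: True, k: False}
  {n: True, l: True, b: False, k: False}
  {n: True, b: True, k: False, l: False}
  {n: True, b: False, k: False, l: False}
  {n: True, l: True, k: True, b: True}
  {n: True, l: True, k: True, b: False}
  {n: True, k: True, b: True, l: False}
  {n: True, k: True, b: False, l: False}
  {l: True, k: False, b: True, n: False}


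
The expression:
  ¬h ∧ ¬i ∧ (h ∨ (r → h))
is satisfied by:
  {i: False, r: False, h: False}


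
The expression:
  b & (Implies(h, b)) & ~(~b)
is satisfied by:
  {b: True}


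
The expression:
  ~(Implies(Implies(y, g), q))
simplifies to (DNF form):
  (g & ~q) | (~q & ~y)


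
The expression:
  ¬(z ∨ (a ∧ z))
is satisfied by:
  {z: False}


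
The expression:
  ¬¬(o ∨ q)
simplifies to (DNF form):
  o ∨ q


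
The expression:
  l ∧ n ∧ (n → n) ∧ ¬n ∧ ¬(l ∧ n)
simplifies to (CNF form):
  False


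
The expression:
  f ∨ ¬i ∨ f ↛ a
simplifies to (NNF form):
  f ∨ ¬i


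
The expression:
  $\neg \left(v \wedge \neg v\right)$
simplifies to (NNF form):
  $\text{True}$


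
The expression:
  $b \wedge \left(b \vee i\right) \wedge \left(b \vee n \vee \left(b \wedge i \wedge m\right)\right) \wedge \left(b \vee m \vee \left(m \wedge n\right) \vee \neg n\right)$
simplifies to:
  $b$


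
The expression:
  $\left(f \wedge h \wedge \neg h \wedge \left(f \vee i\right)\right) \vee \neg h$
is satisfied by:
  {h: False}


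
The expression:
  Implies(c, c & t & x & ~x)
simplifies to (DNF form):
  ~c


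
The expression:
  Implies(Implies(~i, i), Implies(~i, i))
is always true.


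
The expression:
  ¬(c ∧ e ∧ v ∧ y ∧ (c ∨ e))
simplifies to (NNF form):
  ¬c ∨ ¬e ∨ ¬v ∨ ¬y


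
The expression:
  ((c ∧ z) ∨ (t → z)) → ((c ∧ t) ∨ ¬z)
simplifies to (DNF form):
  (c ∧ t) ∨ ¬z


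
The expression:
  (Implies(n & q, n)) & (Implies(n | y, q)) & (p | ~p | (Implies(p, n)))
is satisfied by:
  {q: True, y: False, n: False}
  {n: True, q: True, y: False}
  {q: True, y: True, n: False}
  {n: True, q: True, y: True}
  {n: False, y: False, q: False}


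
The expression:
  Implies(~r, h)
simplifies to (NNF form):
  h | r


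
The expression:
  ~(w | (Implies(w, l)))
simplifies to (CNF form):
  False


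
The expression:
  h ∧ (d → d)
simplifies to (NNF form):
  h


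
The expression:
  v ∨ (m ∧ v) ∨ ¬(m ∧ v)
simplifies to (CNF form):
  True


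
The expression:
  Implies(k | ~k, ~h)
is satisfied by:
  {h: False}


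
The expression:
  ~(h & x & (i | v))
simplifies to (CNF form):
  (~h | ~i | ~x) & (~h | ~v | ~x)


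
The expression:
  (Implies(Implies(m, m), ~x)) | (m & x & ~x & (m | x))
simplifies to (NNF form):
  ~x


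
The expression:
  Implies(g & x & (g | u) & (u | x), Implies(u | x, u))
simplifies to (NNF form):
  u | ~g | ~x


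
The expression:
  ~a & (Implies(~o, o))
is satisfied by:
  {o: True, a: False}


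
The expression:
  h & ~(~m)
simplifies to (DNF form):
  h & m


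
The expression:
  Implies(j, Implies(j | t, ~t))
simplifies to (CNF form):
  ~j | ~t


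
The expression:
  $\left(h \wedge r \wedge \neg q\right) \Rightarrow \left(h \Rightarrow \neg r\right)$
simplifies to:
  $q \vee \neg h \vee \neg r$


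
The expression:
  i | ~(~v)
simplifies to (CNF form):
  i | v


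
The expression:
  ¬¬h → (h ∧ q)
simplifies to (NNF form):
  q ∨ ¬h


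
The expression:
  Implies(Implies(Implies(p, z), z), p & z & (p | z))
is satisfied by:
  {p: False, z: False}
  {z: True, p: True}


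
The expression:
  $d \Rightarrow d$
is always true.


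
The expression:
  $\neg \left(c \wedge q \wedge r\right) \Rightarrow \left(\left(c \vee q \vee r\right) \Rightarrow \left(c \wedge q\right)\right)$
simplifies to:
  $\left(c \vee \neg q\right) \wedge \left(c \vee \neg r\right) \wedge \left(q \vee \neg c\right)$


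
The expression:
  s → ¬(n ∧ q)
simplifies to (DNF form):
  ¬n ∨ ¬q ∨ ¬s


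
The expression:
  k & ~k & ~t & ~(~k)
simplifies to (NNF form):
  False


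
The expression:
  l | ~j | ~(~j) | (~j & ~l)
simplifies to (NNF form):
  True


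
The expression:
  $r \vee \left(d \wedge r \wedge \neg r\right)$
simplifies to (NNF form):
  $r$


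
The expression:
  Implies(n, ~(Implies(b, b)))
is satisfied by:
  {n: False}


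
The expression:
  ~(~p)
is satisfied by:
  {p: True}


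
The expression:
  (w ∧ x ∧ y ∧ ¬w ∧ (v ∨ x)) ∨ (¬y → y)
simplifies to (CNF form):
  y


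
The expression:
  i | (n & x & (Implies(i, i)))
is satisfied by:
  {i: True, x: True, n: True}
  {i: True, x: True, n: False}
  {i: True, n: True, x: False}
  {i: True, n: False, x: False}
  {x: True, n: True, i: False}


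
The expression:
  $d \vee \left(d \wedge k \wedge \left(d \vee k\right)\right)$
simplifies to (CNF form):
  $d$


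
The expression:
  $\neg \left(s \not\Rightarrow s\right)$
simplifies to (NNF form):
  $\text{True}$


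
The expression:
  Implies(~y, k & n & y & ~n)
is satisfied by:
  {y: True}


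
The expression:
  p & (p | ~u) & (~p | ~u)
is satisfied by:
  {p: True, u: False}


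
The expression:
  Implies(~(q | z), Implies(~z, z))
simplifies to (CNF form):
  q | z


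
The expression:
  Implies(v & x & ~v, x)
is always true.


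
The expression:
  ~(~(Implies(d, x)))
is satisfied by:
  {x: True, d: False}
  {d: False, x: False}
  {d: True, x: True}


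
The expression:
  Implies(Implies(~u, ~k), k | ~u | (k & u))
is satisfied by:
  {k: True, u: False}
  {u: False, k: False}
  {u: True, k: True}


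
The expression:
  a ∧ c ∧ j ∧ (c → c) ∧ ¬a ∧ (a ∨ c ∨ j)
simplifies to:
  False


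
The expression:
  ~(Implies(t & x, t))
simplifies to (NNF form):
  False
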